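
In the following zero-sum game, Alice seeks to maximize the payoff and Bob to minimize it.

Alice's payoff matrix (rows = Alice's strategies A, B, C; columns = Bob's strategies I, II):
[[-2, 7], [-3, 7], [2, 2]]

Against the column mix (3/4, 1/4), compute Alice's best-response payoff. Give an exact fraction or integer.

2

A: (-2)·(3/4) + (7)·(1/4) = 1/4.
B: (-3)·(3/4) + (7)·(1/4) = -1/2.
C: (2)·(3/4) + (2)·(1/4) = 2.
The best pure response is C with expected payoff 2.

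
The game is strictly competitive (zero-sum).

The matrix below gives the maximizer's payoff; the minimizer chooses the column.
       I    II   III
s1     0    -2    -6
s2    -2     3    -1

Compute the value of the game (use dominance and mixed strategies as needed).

-12/7

Column II is strictly dominated by III for the minimizer (it gives the maximizer more in every row).
The remaining 2×2 game on (s1, s2) × (I, III) has no saddle point. Let the maximizer play s1 with probability p; indifference gives −2(1−p) = −6p − (1−p), so p = 1/7.
Similarly the minimizer's optimal q on I is 5/7, and the value is 0·(5/7) + (-6)·(2/7) = -12/7.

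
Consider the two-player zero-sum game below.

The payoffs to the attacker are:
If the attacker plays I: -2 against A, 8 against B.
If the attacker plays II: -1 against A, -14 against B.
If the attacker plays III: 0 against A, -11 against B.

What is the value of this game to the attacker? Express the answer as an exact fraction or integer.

Row II is strictly dominated by row III, so the attacker never plays it.
The remaining 2×2 game on (I, III) × (A, B) has no saddle point. Let the attacker play I with probability p; indifference gives −2p = 8p − 11(1−p), so p = 11/21.
Similarly the defender's optimal q on A is 19/21, and the value is -2·(19/21) + (8)·(2/21) = -22/21.

-22/21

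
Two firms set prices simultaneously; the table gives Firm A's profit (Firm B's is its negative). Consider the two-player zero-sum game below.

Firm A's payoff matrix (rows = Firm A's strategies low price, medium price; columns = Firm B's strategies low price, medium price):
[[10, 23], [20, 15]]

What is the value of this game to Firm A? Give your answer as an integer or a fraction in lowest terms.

155/9

Row minima are 10 and 15, so Firm A's maximin is 15; column maxima are 20 and 23, so Firm B's minimax is 20. These differ, so the equilibrium is in mixed strategies.
Let Firm A play low price with probability p. Firm B is indifferent when 10p + 20(1−p) = 23p + 15(1−p), giving p = 5/18.
Let Firm B play low price with probability q. Firm A is indifferent when 10q + 23(1−q) = 20q + 15(1−q), giving q = 4/9.
The value is 10·(4/9) + (23)·(5/9) = 155/9.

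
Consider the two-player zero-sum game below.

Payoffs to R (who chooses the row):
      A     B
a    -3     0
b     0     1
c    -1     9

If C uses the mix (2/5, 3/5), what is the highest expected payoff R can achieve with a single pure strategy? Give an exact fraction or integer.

5

a: (-3)·(2/5) + (0)·(3/5) = -6/5.
b: (0)·(2/5) + (1)·(3/5) = 3/5.
c: (-1)·(2/5) + (9)·(3/5) = 5.
The best pure response is c with expected payoff 5.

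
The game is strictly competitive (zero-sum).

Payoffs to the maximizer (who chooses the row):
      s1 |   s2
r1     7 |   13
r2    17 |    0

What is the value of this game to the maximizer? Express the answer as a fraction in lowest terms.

Row minima are 7 and 0, so the maximizer's maximin is 7; column maxima are 17 and 13, so the minimizer's minimax is 13. These differ, so the equilibrium is in mixed strategies.
Let the maximizer play r1 with probability p. The minimizer is indifferent when 7p + 17(1−p) = 13p, giving p = 17/23.
Let the minimizer play s1 with probability q. The maximizer is indifferent when 7q + 13(1−q) = 17q, giving q = 13/23.
The value is 7·(13/23) + (13)·(10/23) = 221/23.

221/23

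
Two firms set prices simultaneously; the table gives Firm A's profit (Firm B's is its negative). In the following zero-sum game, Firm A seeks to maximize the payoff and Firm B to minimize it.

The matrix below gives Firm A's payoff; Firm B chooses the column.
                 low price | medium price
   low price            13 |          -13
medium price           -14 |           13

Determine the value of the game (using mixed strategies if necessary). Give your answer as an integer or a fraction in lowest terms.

Row minima are -13 and -14, so Firm A's maximin is -13; column maxima are 13 and 13, so Firm B's minimax is 13. These differ, so the equilibrium is in mixed strategies.
Let Firm A play low price with probability p. Firm B is indifferent when 13p − 14(1−p) = −13p + 13(1−p), giving p = 27/53.
Let Firm B play low price with probability q. Firm A is indifferent when 13q − 13(1−q) = −14q + 13(1−q), giving q = 26/53.
The value is 13·(26/53) + (-13)·(27/53) = -13/53.

-13/53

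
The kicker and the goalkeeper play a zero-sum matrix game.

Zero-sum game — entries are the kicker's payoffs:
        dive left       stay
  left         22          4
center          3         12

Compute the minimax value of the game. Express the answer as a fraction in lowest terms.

28/3

Row minima are 4 and 3, so the kicker's maximin is 4; column maxima are 22 and 12, so the goalkeeper's minimax is 12. These differ, so the equilibrium is in mixed strategies.
Let the kicker play left with probability p. The goalkeeper is indifferent when 22p + 3(1−p) = 4p + 12(1−p), giving p = 1/3.
Let the goalkeeper play dive left with probability q. The kicker is indifferent when 22q + 4(1−q) = 3q + 12(1−q), giving q = 8/27.
The value is 22·(8/27) + (4)·(19/27) = 28/3.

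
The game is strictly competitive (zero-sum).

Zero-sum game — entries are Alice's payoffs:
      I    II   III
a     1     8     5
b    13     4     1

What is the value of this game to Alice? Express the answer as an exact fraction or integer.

Column II is strictly dominated by III for Bob (it gives Alice more in every row).
The remaining 2×2 game on (a, b) × (I, III) has no saddle point. Let Alice play a with probability p; indifference gives p + 13(1−p) = 5p + (1−p), so p = 3/4.
Similarly Bob's optimal q on I is 1/4, and the value is 1·(1/4) + (5)·(3/4) = 4.

4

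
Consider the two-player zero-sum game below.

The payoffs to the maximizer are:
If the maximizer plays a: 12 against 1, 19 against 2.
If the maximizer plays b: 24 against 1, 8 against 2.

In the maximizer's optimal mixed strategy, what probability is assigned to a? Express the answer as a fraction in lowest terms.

Row minima are 12 and 8, so the maximizer's maximin is 12; column maxima are 24 and 19, so the minimizer's minimax is 19. These differ, so the equilibrium is in mixed strategies.
Let the maximizer play a with probability p. The minimizer is indifferent when 12p + 24(1−p) = 19p + 8(1−p), giving p = 16/23.

16/23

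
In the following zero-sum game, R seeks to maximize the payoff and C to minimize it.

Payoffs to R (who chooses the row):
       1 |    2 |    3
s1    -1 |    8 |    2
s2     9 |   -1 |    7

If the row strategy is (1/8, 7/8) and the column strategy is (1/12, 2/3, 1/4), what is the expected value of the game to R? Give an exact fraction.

223/96

Against (1/12, 2/3, 1/4), each row's expected payoff is s1: 23/4; s2: 11/6.
Taking the (1/8, 7/8)-weighted average: (1/8)·(23/4) + (7/8)·(11/6) = 223/96.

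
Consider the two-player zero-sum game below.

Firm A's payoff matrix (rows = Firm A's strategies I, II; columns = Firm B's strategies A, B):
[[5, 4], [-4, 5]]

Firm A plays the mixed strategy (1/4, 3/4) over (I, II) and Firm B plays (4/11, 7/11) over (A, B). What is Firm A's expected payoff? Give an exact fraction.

105/44

Against (4/11, 7/11), each row's expected payoff is I: 48/11; II: 19/11.
Taking the (1/4, 3/4)-weighted average: (1/4)·(48/11) + (3/4)·(19/11) = 105/44.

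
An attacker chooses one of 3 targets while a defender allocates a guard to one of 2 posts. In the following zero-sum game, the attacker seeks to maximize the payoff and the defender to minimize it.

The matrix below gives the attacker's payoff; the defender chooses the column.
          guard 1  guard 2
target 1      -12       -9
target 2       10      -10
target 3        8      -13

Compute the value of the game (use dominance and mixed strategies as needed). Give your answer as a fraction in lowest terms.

Row target 3 is strictly dominated by row target 2, so the attacker never plays it.
The remaining 2×2 game on (target 1, target 2) × (guard 1, guard 2) has no saddle point. Let the attacker play target 1 with probability p; indifference gives −12p + 10(1−p) = −9p − 10(1−p), so p = 20/23.
Similarly the defender's optimal q on guard 1 is 1/23, and the value is -12·(1/23) + (-9)·(22/23) = -210/23.

-210/23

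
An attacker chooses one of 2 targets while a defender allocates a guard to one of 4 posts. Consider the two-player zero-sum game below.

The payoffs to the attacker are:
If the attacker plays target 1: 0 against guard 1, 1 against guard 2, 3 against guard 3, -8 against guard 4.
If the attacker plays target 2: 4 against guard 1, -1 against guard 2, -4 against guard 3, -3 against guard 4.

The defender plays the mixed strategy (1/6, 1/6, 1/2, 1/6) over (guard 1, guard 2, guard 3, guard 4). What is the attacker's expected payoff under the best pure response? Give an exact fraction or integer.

1/3

target 1: (0)·(1/6) + (1)·(1/6) + (3)·(1/2) + (-8)·(1/6) = 1/3.
target 2: (4)·(1/6) + (-1)·(1/6) + (-4)·(1/2) + (-3)·(1/6) = -2.
The best pure response is target 1 with expected payoff 1/3.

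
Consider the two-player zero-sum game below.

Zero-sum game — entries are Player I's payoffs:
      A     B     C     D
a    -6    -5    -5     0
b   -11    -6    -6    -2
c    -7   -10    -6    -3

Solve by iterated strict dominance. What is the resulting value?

-6

Row b is strictly dominated by row a (-6>-11, -5>-6, -5>-6, 0>-2); eliminate b.
Column D is strictly dominated by A for Player II (-6<0, -7<-3); eliminate D.
Column C is strictly dominated by A for Player II (-6<-5, -7<-6); eliminate C.
Row c is strictly dominated by row a (-6>-7, -5>-10); eliminate c.
Column B is strictly dominated by A for Player II (-6<-5); eliminate B.
Only (a, A) remains, with payoff -6.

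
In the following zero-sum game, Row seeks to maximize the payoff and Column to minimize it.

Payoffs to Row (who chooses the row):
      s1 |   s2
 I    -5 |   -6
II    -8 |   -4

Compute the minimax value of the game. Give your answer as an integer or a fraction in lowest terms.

Row minima are -6 and -8, so Row's maximin is -6; column maxima are -5 and -4, so Column's minimax is -5. These differ, so the equilibrium is in mixed strategies.
Let Row play I with probability p. Column is indifferent when −5p − 8(1−p) = −6p − 4(1−p), giving p = 4/5.
Let Column play s1 with probability q. Row is indifferent when −5q − 6(1−q) = −8q − 4(1−q), giving q = 2/5.
The value is -5·(2/5) + (-6)·(3/5) = -28/5.

-28/5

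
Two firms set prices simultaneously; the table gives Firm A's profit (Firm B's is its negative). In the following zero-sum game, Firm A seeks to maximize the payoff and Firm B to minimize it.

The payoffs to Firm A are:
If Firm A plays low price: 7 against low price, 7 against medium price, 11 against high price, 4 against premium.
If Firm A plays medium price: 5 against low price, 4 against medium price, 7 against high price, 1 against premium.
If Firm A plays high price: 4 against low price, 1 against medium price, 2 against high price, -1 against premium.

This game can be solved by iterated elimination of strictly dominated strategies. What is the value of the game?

4

Row high price is strictly dominated by row low price (7>4, 7>1, 11>2, 4>-1); eliminate high price.
Row medium price is strictly dominated by row low price (7>5, 7>4, 11>7, 4>1); eliminate medium price.
Column low price is strictly dominated by premium for Firm B (4<7); eliminate low price.
Column medium price is strictly dominated by premium for Firm B (4<7); eliminate medium price.
Column high price is strictly dominated by premium for Firm B (4<11); eliminate high price.
Only (low price, premium) remains, with payoff 4.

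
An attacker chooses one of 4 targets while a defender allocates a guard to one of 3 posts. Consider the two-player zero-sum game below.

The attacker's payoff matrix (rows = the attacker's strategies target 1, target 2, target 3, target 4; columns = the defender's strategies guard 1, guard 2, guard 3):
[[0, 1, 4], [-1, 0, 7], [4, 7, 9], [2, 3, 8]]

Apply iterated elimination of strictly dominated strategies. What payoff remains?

4

Row target 1 is strictly dominated by row target 3 (4>0, 7>1, 9>4); eliminate target 1.
Column guard 3 is strictly dominated by guard 1 for the defender (-1<7, 4<9, 2<8); eliminate guard 3.
Column guard 2 is strictly dominated by guard 1 for the defender (-1<0, 4<7, 2<3); eliminate guard 2.
Row target 2 is strictly dominated by row target 3 (4>-1); eliminate target 2.
Row target 4 is strictly dominated by row target 3 (4>2); eliminate target 4.
Only (target 3, guard 1) remains, with payoff 4.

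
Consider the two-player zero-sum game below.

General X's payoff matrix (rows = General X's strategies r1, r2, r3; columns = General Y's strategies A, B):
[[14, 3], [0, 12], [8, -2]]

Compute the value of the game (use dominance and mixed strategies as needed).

Row r3 is strictly dominated by row r1, so General X never plays it.
The remaining 2×2 game on (r1, r2) × (A, B) has no saddle point. Let General X play r1 with probability p; indifference gives 14p = 3p + 12(1−p), so p = 12/23.
Similarly General Y's optimal q on A is 9/23, and the value is 14·(9/23) + (3)·(14/23) = 168/23.

168/23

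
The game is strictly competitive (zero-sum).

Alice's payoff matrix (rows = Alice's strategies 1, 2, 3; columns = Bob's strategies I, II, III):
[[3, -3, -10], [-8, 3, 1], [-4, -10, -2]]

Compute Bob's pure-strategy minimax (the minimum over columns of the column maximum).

The worst case (largest entry) in each column is I: 3, II: 3, III: 1.
The best (smallest) of these is 1.

1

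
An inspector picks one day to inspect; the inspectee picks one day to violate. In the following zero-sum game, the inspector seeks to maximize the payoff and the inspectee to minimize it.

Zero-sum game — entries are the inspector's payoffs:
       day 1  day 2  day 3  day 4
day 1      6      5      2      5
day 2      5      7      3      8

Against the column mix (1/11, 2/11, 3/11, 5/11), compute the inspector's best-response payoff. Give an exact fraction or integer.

68/11

day 1: (6)·(1/11) + (5)·(2/11) + (2)·(3/11) + (5)·(5/11) = 47/11.
day 2: (5)·(1/11) + (7)·(2/11) + (3)·(3/11) + (8)·(5/11) = 68/11.
The best pure response is day 2 with expected payoff 68/11.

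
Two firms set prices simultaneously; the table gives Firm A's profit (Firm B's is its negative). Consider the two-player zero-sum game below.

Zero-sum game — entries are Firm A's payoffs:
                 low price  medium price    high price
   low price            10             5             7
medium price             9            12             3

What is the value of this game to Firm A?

Column low price is strictly dominated by high price for Firm B (it gives Firm A more in every row).
The remaining 2×2 game on (low price, medium price) × (medium price, high price) has no saddle point. Let Firm A play low price with probability p; indifference gives 5p + 12(1−p) = 7p + 3(1−p), so p = 9/11.
Similarly Firm B's optimal q on medium price is 4/11, and the value is 5·(4/11) + (7)·(7/11) = 69/11.

69/11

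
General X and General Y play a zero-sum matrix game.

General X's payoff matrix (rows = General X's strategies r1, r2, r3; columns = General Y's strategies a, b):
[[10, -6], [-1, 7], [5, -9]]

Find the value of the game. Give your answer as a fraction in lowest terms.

Row r3 is strictly dominated by row r1, so General X never plays it.
The remaining 2×2 game on (r1, r2) × (a, b) has no saddle point. Let General X play r1 with probability p; indifference gives 10p − (1−p) = −6p + 7(1−p), so p = 1/3.
Similarly General Y's optimal q on a is 13/24, and the value is 10·(13/24) + (-6)·(11/24) = 8/3.

8/3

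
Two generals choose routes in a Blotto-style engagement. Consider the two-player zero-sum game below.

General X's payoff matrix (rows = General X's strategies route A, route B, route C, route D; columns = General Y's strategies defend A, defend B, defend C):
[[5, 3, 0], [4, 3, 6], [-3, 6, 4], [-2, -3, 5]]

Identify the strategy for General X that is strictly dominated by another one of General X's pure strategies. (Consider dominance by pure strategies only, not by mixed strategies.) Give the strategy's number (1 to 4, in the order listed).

Compare route D with route B: 4 > -2, 3 > -3, 6 > 5.
So route B strictly dominates route D for General X; route D is strictly dominated.

4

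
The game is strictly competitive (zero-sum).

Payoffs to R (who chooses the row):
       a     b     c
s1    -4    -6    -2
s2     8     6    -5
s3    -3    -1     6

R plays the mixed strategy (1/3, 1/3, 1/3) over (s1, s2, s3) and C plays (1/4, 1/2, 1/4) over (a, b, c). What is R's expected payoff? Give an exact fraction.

Against (1/4, 1/2, 1/4), each row's expected payoff is s1: -9/2; s2: 15/4; s3: 1/4.
Taking the (1/3, 1/3, 1/3)-weighted average: (1/3)·(-9/2) + (1/3)·(15/4) + (1/3)·(1/4) = -1/6.

-1/6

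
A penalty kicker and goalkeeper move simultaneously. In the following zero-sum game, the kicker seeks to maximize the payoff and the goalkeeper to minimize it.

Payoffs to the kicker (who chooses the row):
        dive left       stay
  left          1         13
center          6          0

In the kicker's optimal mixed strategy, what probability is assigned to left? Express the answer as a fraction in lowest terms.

Row minima are 1 and 0, so the kicker's maximin is 1; column maxima are 6 and 13, so the goalkeeper's minimax is 6. These differ, so the equilibrium is in mixed strategies.
Let the kicker play left with probability p. The goalkeeper is indifferent when p + 6(1−p) = 13p, giving p = 1/3.

1/3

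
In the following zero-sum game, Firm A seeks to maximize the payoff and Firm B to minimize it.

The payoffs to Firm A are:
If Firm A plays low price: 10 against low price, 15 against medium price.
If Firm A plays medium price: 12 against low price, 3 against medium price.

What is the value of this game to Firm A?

Row minima are 10 and 3, so Firm A's maximin is 10; column maxima are 12 and 15, so Firm B's minimax is 12. These differ, so the equilibrium is in mixed strategies.
Let Firm A play low price with probability p. Firm B is indifferent when 10p + 12(1−p) = 15p + 3(1−p), giving p = 9/14.
Let Firm B play low price with probability q. Firm A is indifferent when 10q + 15(1−q) = 12q + 3(1−q), giving q = 6/7.
The value is 10·(6/7) + (15)·(1/7) = 75/7.

75/7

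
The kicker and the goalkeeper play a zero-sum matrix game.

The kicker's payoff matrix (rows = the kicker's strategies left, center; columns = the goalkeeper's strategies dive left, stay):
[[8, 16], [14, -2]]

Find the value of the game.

10

Row minima are 8 and -2, so the kicker's maximin is 8; column maxima are 14 and 16, so the goalkeeper's minimax is 14. These differ, so the equilibrium is in mixed strategies.
Let the kicker play left with probability p. The goalkeeper is indifferent when 8p + 14(1−p) = 16p − 2(1−p), giving p = 2/3.
Let the goalkeeper play dive left with probability q. The kicker is indifferent when 8q + 16(1−q) = 14q − 2(1−q), giving q = 3/4.
The value is 8·(3/4) + (16)·(1/4) = 10.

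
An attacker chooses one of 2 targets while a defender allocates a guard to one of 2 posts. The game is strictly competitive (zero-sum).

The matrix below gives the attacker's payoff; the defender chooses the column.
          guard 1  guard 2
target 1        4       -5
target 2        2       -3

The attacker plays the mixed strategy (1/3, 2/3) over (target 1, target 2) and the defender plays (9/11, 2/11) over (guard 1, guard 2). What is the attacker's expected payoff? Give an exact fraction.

Against (9/11, 2/11), each row's expected payoff is target 1: 26/11; target 2: 12/11.
Taking the (1/3, 2/3)-weighted average: (1/3)·(26/11) + (2/3)·(12/11) = 50/33.

50/33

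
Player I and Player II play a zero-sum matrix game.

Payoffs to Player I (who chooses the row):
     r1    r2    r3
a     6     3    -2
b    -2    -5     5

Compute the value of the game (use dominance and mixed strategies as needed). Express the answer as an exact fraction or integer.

1/3

Column r1 is strictly dominated by r2 for Player II (it gives Player I more in every row).
The remaining 2×2 game on (a, b) × (r2, r3) has no saddle point. Let Player I play a with probability p; indifference gives 3p − 5(1−p) = −2p + 5(1−p), so p = 2/3.
Similarly Player II's optimal q on r2 is 7/15, and the value is 3·(7/15) + (-2)·(8/15) = 1/3.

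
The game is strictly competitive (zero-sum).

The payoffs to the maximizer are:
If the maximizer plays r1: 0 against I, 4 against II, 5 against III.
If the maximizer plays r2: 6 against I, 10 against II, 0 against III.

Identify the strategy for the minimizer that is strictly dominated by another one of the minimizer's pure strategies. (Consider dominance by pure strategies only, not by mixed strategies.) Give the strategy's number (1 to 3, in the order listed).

The minimizer prefers columns that give the maximizer less. Compare II with I: 0 < 4, 6 < 10.
So I strictly dominates II for the minimizer; II is strictly dominated.

2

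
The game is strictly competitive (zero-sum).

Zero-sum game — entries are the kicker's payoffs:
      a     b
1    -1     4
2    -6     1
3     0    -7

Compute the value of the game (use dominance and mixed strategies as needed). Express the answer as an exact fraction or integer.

-7/12

Row 2 is strictly dominated by row 1, so the kicker never plays it.
The remaining 2×2 game on (1, 3) × (a, b) has no saddle point. Let the kicker play 1 with probability p; indifference gives −p = 4p − 7(1−p), so p = 7/12.
Similarly the goalkeeper's optimal q on a is 11/12, and the value is -1·(11/12) + (4)·(1/12) = -7/12.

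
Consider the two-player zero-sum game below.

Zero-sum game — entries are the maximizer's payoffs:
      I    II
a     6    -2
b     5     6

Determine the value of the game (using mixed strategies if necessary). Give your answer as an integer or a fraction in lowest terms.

Row minima are -2 and 5, so the maximizer's maximin is 5; column maxima are 6 and 6, so the minimizer's minimax is 6. These differ, so the equilibrium is in mixed strategies.
Let the maximizer play a with probability p. The minimizer is indifferent when 6p + 5(1−p) = −2p + 6(1−p), giving p = 1/9.
Let the minimizer play I with probability q. The maximizer is indifferent when 6q − 2(1−q) = 5q + 6(1−q), giving q = 8/9.
The value is 6·(8/9) + (-2)·(1/9) = 46/9.

46/9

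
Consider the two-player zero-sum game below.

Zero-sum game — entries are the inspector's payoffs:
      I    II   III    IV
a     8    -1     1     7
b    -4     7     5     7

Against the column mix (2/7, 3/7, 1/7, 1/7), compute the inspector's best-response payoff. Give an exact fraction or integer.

25/7

a: (8)·(2/7) + (-1)·(3/7) + (1)·(1/7) + (7)·(1/7) = 3.
b: (-4)·(2/7) + (7)·(3/7) + (5)·(1/7) + (7)·(1/7) = 25/7.
The best pure response is b with expected payoff 25/7.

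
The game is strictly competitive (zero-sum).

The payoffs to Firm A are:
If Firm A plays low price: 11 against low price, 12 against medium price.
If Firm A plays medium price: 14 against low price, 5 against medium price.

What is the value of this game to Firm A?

113/10

Row minima are 11 and 5, so Firm A's maximin is 11; column maxima are 14 and 12, so Firm B's minimax is 12. These differ, so the equilibrium is in mixed strategies.
Let Firm A play low price with probability p. Firm B is indifferent when 11p + 14(1−p) = 12p + 5(1−p), giving p = 9/10.
Let Firm B play low price with probability q. Firm A is indifferent when 11q + 12(1−q) = 14q + 5(1−q), giving q = 7/10.
The value is 11·(7/10) + (12)·(3/10) = 113/10.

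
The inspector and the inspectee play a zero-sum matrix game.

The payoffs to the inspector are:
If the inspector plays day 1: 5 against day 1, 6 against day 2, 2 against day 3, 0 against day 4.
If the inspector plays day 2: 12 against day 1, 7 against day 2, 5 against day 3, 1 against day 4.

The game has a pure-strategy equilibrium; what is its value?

1

Row minima: 0, 1 → the inspector's maximin is 1.
Column maxima: 12, 7, 5, 1 → the inspectee's minimax is 1.
They coincide at (day 2, day 4), so the value is 1.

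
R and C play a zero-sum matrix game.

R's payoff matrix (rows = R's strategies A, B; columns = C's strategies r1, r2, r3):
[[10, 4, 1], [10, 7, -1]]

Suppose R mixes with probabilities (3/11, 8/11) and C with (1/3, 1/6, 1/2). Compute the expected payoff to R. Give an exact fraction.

Against (1/3, 1/6, 1/2), each row's expected payoff is A: 9/2; B: 4.
Taking the (3/11, 8/11)-weighted average: (3/11)·(9/2) + (8/11)·(4) = 91/22.

91/22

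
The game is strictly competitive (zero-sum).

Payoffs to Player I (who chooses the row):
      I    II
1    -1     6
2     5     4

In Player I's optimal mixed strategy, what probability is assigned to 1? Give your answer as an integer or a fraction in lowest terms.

Row minima are -1 and 4, so Player I's maximin is 4; column maxima are 5 and 6, so Player II's minimax is 5. These differ, so the equilibrium is in mixed strategies.
Let Player I play 1 with probability p. Player II is indifferent when −p + 5(1−p) = 6p + 4(1−p), giving p = 1/8.

1/8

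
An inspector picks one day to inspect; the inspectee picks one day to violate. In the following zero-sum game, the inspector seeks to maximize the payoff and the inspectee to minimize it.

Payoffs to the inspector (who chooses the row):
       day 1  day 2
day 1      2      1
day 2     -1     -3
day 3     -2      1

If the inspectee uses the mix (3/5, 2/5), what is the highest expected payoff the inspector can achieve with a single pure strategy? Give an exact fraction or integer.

8/5

day 1: (2)·(3/5) + (1)·(2/5) = 8/5.
day 2: (-1)·(3/5) + (-3)·(2/5) = -9/5.
day 3: (-2)·(3/5) + (1)·(2/5) = -4/5.
The best pure response is day 1 with expected payoff 8/5.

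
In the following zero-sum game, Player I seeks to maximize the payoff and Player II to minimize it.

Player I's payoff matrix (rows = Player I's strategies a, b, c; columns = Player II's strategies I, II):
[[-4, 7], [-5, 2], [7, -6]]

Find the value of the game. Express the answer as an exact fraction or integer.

Row b is strictly dominated by row a, so Player I never plays it.
The remaining 2×2 game on (a, c) × (I, II) has no saddle point. Let Player I play a with probability p; indifference gives −4p + 7(1−p) = 7p − 6(1−p), so p = 13/24.
Similarly Player II's optimal q on I is 13/24, and the value is -4·(13/24) + (7)·(11/24) = 25/24.

25/24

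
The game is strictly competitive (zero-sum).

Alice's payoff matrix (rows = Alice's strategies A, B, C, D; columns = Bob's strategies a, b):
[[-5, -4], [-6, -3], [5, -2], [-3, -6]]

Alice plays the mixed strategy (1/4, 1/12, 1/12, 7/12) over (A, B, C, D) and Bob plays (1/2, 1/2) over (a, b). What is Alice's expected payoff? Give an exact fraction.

Against (1/2, 1/2), each row's expected payoff is A: -9/2; B: -9/2; C: 3/2; D: -9/2.
Taking the (1/4, 1/12, 1/12, 7/12)-weighted average: (1/4)·(-9/2) + (1/12)·(-9/2) + (1/12)·(3/2) + (7/12)·(-9/2) = -4.

-4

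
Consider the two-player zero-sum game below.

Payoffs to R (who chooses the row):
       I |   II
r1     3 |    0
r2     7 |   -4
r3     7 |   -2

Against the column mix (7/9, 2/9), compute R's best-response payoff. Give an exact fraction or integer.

5

r1: (3)·(7/9) + (0)·(2/9) = 7/3.
r2: (7)·(7/9) + (-4)·(2/9) = 41/9.
r3: (7)·(7/9) + (-2)·(2/9) = 5.
The best pure response is r3 with expected payoff 5.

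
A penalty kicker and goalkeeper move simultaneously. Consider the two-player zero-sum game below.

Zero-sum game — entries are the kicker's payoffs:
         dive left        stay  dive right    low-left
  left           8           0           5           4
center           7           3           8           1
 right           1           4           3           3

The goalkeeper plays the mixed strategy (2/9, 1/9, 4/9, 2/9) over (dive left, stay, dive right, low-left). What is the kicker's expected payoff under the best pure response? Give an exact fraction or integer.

17/3

left: (8)·(2/9) + (0)·(1/9) + (5)·(4/9) + (4)·(2/9) = 44/9.
center: (7)·(2/9) + (3)·(1/9) + (8)·(4/9) + (1)·(2/9) = 17/3.
right: (1)·(2/9) + (4)·(1/9) + (3)·(4/9) + (3)·(2/9) = 8/3.
The best pure response is center with expected payoff 17/3.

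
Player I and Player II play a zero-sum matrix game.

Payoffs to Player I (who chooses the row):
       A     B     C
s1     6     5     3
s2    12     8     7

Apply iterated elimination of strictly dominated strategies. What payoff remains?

7

Column A is strictly dominated by B for Player II (5<6, 8<12); eliminate A.
Column B is strictly dominated by C for Player II (3<5, 7<8); eliminate B.
Row s1 is strictly dominated by row s2 (7>3); eliminate s1.
Only (s2, C) remains, with payoff 7.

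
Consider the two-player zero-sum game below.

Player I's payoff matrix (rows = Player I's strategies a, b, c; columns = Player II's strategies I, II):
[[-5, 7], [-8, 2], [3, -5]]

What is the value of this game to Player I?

Row b is strictly dominated by row a, so Player I never plays it.
The remaining 2×2 game on (a, c) × (I, II) has no saddle point. Let Player I play a with probability p; indifference gives −5p + 3(1−p) = 7p − 5(1−p), so p = 2/5.
Similarly Player II's optimal q on I is 3/5, and the value is -5·(3/5) + (7)·(2/5) = -1/5.

-1/5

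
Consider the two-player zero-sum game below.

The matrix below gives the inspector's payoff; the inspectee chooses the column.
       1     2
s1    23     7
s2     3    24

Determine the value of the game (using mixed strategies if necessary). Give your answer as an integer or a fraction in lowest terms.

Row minima are 7 and 3, so the inspector's maximin is 7; column maxima are 23 and 24, so the inspectee's minimax is 23. These differ, so the equilibrium is in mixed strategies.
Let the inspector play s1 with probability p. The inspectee is indifferent when 23p + 3(1−p) = 7p + 24(1−p), giving p = 21/37.
Let the inspectee play 1 with probability q. The inspector is indifferent when 23q + 7(1−q) = 3q + 24(1−q), giving q = 17/37.
The value is 23·(17/37) + (7)·(20/37) = 531/37.

531/37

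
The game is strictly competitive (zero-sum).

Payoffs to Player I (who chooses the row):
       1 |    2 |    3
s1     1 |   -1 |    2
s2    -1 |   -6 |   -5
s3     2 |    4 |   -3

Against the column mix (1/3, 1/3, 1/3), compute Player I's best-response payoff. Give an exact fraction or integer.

1

s1: (1)·(1/3) + (-1)·(1/3) + (2)·(1/3) = 2/3.
s2: (-1)·(1/3) + (-6)·(1/3) + (-5)·(1/3) = -4.
s3: (2)·(1/3) + (4)·(1/3) + (-3)·(1/3) = 1.
The best pure response is s3 with expected payoff 1.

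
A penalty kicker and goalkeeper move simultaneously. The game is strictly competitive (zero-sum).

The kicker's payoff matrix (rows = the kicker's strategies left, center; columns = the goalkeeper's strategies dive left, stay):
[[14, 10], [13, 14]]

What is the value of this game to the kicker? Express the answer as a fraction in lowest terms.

66/5

Row minima are 10 and 13, so the kicker's maximin is 13; column maxima are 14 and 14, so the goalkeeper's minimax is 14. These differ, so the equilibrium is in mixed strategies.
Let the kicker play left with probability p. The goalkeeper is indifferent when 14p + 13(1−p) = 10p + 14(1−p), giving p = 1/5.
Let the goalkeeper play dive left with probability q. The kicker is indifferent when 14q + 10(1−q) = 13q + 14(1−q), giving q = 4/5.
The value is 14·(4/5) + (10)·(1/5) = 66/5.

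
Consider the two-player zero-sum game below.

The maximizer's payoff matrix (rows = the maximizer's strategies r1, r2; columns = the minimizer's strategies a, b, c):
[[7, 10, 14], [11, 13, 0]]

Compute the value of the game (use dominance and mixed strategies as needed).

Column b is strictly dominated by a for the minimizer (it gives the maximizer more in every row).
The remaining 2×2 game on (r1, r2) × (a, c) has no saddle point. Let the maximizer play r1 with probability p; indifference gives 7p + 11(1−p) = 14p, so p = 11/18.
Similarly the minimizer's optimal q on a is 7/9, and the value is 7·(7/9) + (14)·(2/9) = 77/9.

77/9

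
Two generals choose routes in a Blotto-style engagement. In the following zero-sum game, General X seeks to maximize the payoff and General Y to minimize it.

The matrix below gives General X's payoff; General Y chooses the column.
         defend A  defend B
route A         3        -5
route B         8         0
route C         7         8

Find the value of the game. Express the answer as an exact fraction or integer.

64/9

Row route A is strictly dominated by row route B, so General X never plays it.
The remaining 2×2 game on (route B, route C) × (defend A, defend B) has no saddle point. Let General X play route B with probability p; indifference gives 8p + 7(1−p) = 8(1−p), so p = 1/9.
Similarly General Y's optimal q on defend A is 8/9, and the value is 8·(8/9) + (0)·(1/9) = 64/9.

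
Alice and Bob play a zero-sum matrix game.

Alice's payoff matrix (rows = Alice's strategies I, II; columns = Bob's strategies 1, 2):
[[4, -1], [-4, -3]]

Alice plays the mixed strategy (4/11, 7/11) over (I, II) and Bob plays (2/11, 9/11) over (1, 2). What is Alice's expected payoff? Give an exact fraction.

-249/121

Against (2/11, 9/11), each row's expected payoff is I: -1/11; II: -35/11.
Taking the (4/11, 7/11)-weighted average: (4/11)·(-1/11) + (7/11)·(-35/11) = -249/121.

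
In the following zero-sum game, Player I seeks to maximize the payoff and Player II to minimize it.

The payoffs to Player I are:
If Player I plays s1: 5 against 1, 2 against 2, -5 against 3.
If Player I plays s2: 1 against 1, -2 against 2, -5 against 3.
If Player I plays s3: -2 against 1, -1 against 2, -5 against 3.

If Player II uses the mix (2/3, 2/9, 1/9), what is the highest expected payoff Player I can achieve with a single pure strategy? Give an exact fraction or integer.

s1: (5)·(2/3) + (2)·(2/9) + (-5)·(1/9) = 29/9.
s2: (1)·(2/3) + (-2)·(2/9) + (-5)·(1/9) = -1/3.
s3: (-2)·(2/3) + (-1)·(2/9) + (-5)·(1/9) = -19/9.
The best pure response is s1 with expected payoff 29/9.

29/9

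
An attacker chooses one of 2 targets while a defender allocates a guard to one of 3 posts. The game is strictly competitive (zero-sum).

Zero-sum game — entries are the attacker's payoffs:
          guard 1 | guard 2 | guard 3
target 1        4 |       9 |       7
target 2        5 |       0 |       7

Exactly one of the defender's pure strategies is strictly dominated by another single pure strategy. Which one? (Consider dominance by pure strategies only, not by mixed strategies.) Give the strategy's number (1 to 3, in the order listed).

3

The defender prefers columns that give the attacker less. Compare guard 3 with guard 1: 4 < 7, 5 < 7.
So guard 1 strictly dominates guard 3 for the defender; guard 3 is strictly dominated.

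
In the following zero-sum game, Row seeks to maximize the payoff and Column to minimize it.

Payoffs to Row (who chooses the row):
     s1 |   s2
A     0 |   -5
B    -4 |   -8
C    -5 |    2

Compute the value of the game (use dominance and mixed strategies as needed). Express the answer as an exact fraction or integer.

Row B is strictly dominated by row A, so Row never plays it.
The remaining 2×2 game on (A, C) × (s1, s2) has no saddle point. Let Row play A with probability p; indifference gives −5(1−p) = −5p + 2(1−p), so p = 7/12.
Similarly Column's optimal q on s1 is 7/12, and the value is 0·(7/12) + (-5)·(5/12) = -25/12.

-25/12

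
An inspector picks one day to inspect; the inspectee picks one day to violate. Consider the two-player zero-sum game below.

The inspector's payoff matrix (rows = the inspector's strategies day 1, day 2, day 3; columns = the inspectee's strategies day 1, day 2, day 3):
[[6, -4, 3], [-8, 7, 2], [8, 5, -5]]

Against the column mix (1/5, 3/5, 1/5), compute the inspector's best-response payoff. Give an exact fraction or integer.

18/5

day 1: (6)·(1/5) + (-4)·(3/5) + (3)·(1/5) = -3/5.
day 2: (-8)·(1/5) + (7)·(3/5) + (2)·(1/5) = 3.
day 3: (8)·(1/5) + (5)·(3/5) + (-5)·(1/5) = 18/5.
The best pure response is day 3 with expected payoff 18/5.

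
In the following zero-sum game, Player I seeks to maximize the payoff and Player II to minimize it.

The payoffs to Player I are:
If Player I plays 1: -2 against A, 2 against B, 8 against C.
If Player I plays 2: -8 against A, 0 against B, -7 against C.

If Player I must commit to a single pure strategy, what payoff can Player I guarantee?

The worst-case payoff for each row is 1: -2, 2: -8.
The best of these is -2.

-2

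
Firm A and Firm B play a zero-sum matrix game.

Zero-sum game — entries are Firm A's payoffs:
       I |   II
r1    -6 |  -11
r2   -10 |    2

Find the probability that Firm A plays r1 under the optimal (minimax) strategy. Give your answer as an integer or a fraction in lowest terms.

Row minima are -11 and -10, so Firm A's maximin is -10; column maxima are -6 and 2, so Firm B's minimax is -6. These differ, so the equilibrium is in mixed strategies.
Let Firm A play r1 with probability p. Firm B is indifferent when −6p − 10(1−p) = −11p + 2(1−p), giving p = 12/17.

12/17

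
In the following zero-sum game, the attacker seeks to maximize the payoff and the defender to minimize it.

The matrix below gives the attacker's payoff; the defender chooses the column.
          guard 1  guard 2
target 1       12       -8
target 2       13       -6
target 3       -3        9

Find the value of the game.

Row target 1 is strictly dominated by row target 2, so the attacker never plays it.
The remaining 2×2 game on (target 2, target 3) × (guard 1, guard 2) has no saddle point. Let the attacker play target 2 with probability p; indifference gives 13p − 3(1−p) = −6p + 9(1−p), so p = 12/31.
Similarly the defender's optimal q on guard 1 is 15/31, and the value is 13·(15/31) + (-6)·(16/31) = 99/31.

99/31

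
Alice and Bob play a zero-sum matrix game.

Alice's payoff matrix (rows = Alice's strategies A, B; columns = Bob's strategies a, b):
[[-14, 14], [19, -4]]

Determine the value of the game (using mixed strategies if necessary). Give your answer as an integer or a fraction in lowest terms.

70/17

Row minima are -14 and -4, so Alice's maximin is -4; column maxima are 19 and 14, so Bob's minimax is 14. These differ, so the equilibrium is in mixed strategies.
Let Alice play A with probability p. Bob is indifferent when −14p + 19(1−p) = 14p − 4(1−p), giving p = 23/51.
Let Bob play a with probability q. Alice is indifferent when −14q + 14(1−q) = 19q − 4(1−q), giving q = 6/17.
The value is -14·(6/17) + (14)·(11/17) = 70/17.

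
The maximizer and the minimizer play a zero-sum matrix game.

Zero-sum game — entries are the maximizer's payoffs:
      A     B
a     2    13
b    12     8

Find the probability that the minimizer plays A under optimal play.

Row minima are 2 and 8, so the maximizer's maximin is 8; column maxima are 12 and 13, so the minimizer's minimax is 12. These differ, so the equilibrium is in mixed strategies.
Let the minimizer play A with probability q. The maximizer is indifferent when 2q + 13(1−q) = 12q + 8(1−q), giving q = 1/3.

1/3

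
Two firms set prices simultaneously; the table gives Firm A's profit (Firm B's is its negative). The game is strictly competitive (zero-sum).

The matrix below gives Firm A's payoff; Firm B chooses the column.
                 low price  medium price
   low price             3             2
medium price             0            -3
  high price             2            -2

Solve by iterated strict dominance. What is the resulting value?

2

Row high price is strictly dominated by row low price (3>2, 2>-2); eliminate high price.
Column low price is strictly dominated by medium price for Firm B (2<3, -3<0); eliminate low price.
Row medium price is strictly dominated by row low price (2>-3); eliminate medium price.
Only (low price, medium price) remains, with payoff 2.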